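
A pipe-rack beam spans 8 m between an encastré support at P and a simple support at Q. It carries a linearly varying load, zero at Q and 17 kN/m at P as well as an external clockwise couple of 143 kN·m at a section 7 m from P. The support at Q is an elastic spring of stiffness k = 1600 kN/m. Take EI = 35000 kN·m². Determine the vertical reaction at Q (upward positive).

Take the reaction at Q as the redundant and release it; the primary structure is a cantilever fixed at P.
Downward deflection at the released point Q due to the loads:
  triangular load, peak 17 at the fixed end: w₀L⁴/(30EI) = 2321/EI
  clockwise couple 143 at a = 7: M₀a(2L − a)/(2EI) = 4504/EI
  δ_0 = 6826/EI
Flexibility coefficient — unit upward force at Q: δ_{QQ} = L³/(3EI) = 170.7/EI.
With EI = 35000 kN·m²: δ_0 = 0.19502 m and δ_{QQ} = 0.004876 m/kN.
Compatibility — the spring shortens by R_Q/k under the reaction it provides: δ_0 − R_Q·δ_{QQ} = R_Q/k. With 1/k = 0.000625 m/kN, R_Q = δ_0 / (δ_{QQ} + 1/k) = 0.19502 / (0.004876 + 0.000625) = 35.45 kN.

R_Q = 35.45 kN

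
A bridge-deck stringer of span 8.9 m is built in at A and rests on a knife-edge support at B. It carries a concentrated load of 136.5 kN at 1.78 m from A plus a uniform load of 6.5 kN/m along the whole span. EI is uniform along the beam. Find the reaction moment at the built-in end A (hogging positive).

Take the reaction at B as the redundant and release it; the primary structure is a cantilever fixed at A.
Primary-structure tip deflection at B by superposition:
  point load 136.5 at a = 1.78: Pa²(3L − a)/(6EI) = 1796/EI
  UDL 6.5: wL⁴/(8EI) = 5098/EI
  δ_0 = 6894/EI
Tip deflection under a unit load at B: L³/(3EI) = 235/EI.
Compatibility at B: δ_0 − R_B·δ_{BB} = 0, so R_B = 6894/235 = 29.34 kN.
Moment equilibrium about A: M_A = Σ(load moments about A) − R_B·L = 500.4 − 29.34×8.9 = 239.3 kN·m.

M_A = 239.3 kN·m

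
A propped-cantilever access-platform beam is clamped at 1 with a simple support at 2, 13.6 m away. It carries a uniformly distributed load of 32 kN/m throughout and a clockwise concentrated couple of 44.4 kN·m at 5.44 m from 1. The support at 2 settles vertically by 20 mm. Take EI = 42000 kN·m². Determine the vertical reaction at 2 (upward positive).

R_2 = 165.3 kN

Choose R_2 as the redundant. The primary structure is the cantilever fixed at 1.
Downward deflection at the released point 2 due to the loads:
  UDL 32: wL⁴/(8EI) = 136841/EI
  clockwise couple 44.4 at a = 5.44: M₀a(2L − a)/(2EI) = 2628/EI
  δ_0 = 139469/EI
Tip deflection under a unit load at 2: L³/(3EI) = 838.5/EI.
With EI = 42000 kN·m²: δ_0 = 3.3207 m and δ_{22} = 0.019964 m/kN.
Compatibility — the beam at 2 must follow the support down by 0.02 m: δ_0 − R_2·δ_{22} = 0.02, so R_2 = (3.3207 − 0.02)/0.019964 = 165.3 kN.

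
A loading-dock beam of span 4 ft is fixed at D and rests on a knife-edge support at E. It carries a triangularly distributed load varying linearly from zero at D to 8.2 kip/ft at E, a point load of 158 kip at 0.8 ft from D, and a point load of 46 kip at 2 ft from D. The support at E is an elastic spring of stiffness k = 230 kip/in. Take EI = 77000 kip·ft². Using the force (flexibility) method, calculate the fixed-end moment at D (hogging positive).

M_D = 206.2 kip·ft

Release the roller at E. Primary structure: cantilever fixed at D.
Downward deflection at the released point E due to the loads:
  triangular load, peak 8.2 at the free end: 11w₀L⁴/(120EI) = 192.4/EI
  point load 158 at a = 0.8: Pa²(3L − a)/(6EI) = 188.8/EI
  point load 46 at a = 2: Pa²(3L − a)/(6EI) = 306.7/EI
  δ_0 = 687.9/EI
Tip deflection under a unit load at E: L³/(3EI) = 21.33/EI.
With EI = 77000 kip·ft²: δ_0 = 0.008933 ft and δ_{EE} = 0.000277 ft/kip.
Compatibility — the spring shortens by R_E/k under the reaction it provides: δ_0 − R_E·δ_{EE} = R_E/k. With 1/k = 1/(230×12) ft/kip = 0.000362 ft/kip, R_E = δ_0 / (δ_{EE} + 1/k) = 0.008933 / (0.000277 + 0.000362) = 13.97 kip.
Moment equilibrium about D: M_D = Σ(load moments about D) − R_E·L = 262.1 − 13.97×4 = 206.2 kip·ft.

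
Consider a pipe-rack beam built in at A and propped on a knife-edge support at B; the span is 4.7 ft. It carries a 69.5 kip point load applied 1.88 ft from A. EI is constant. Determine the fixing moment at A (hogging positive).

M_A = 62.72 kip·ft

Take the reaction at B as the redundant and release it; the primary structure is a cantilever fixed at A.
Deflection at B on the released cantilever, summing each load's contribution:
  point load 69.5 at a = 1.88: Pa²(3L − a)/(6EI) = 500.3/EI
Flexibility coefficient — unit upward force at B: δ_{BB} = L³/(3EI) = 34.61/EI.
Compatibility at B: δ_0 − R_B·δ_{BB} = 0, so R_B = 500.3/34.61 = 14.46 kip.
Moment equilibrium about A: M_A = Σ(load moments about A) − R_B·L = 130.7 − 14.46×4.7 = 62.72 kip·ft.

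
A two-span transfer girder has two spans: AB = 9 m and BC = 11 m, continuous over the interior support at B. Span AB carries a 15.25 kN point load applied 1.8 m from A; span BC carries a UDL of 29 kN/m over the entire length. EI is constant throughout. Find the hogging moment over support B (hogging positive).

Insert a hinge at B; M_B is the redundant, and each span becomes simply supported.
End slopes at the hinge B, treating each span as simply supported:
  span AB: point load 15.25 at a = 1.8: Pab(L + a)/(6LEI) = 39.53/EI
  span BC: UDL 29: wL³/(24EI) = 1608/EI
  relative rotation θ_0 = (39.53 + 1608)/EI = 1648/EI
A unit hogging moment at B produces rotation L₁/(3EI) + L₂/(3EI) = 6.667/EI.
Compatibility: M_B·(L₁+L₂)/(3EI) = θ_0, giving M_B = 247.2 kN·m (hogging).

M_B = 247.2 kN·m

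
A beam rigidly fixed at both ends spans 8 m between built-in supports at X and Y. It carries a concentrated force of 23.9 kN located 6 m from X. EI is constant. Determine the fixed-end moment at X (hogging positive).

Release both end moments; the primary structure is a simply-supported span XY with redundants M_X and M_Y.
Simple-span end rotations at X and Y under the given loads:
  at X: point load 23.9 at a = 6: Pab(L + b)/(6LEI) = 59.75/EI
  at Y: point load 23.9 at a = 6: Pab(L + a)/(6LEI) = 83.65/EI
  θ_X0 = 59.75/EI,  θ_Y0 = 83.65/EI
Flexibility coefficients: a unit moment at one end gives L/(3EI) there and L/(6EI) at the far end, so f₁₁ = f₂₂ = 2.667/EI and f₁₂ = f₂₁ = 1.333/EI.
Compatibility — zero rotation at each built-in end:
  2.667 M_X + 1.333 M_Y = 59.75
  1.333 M_X + 2.667 M_Y = 83.65
Solving the pair gives M_X = 8.963 kN·m and M_Y = 26.89 kN·m (hogging).

M_X = 8.963 kN·m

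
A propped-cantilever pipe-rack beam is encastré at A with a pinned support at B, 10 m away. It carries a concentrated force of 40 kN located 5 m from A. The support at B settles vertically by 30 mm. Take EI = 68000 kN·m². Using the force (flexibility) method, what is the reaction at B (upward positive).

R_B = 6.38 kN

Release the roller at B. Primary structure: cantilever fixed at A.
Deflection at B on the released cantilever, summing each load's contribution:
  point load 40 at a = 5: Pa²(3L − a)/(6EI) = 4167/EI
Tip deflection under a unit load at B: L³/(3EI) = 333.3/EI.
With EI = 68000 kN·m²: δ_0 = 0.061275 m and δ_{BB} = 0.004902 m/kN.
Compatibility — the beam at B must follow the support down by 0.03 m: δ_0 − R_B·δ_{BB} = 0.03, so R_B = (0.061275 − 0.03)/0.004902 = 6.38 kN.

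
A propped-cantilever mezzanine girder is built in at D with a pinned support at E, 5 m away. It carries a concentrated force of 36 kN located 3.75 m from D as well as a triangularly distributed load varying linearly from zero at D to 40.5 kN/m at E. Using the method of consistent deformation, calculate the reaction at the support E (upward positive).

Release the roller at E. Primary structure: cantilever fixed at D.
Free-end deflection of the primary structure under the applied loading (downward +):
  point load 36 at a = 3.75: Pa²(3L − a)/(6EI) = 949.2/EI
  triangular load, peak 40.5 at the free end: 11w₀L⁴/(120EI) = 2320/EI
  δ_0 = 3270/EI
Flexibility coefficient — unit upward force at E: δ_{EE} = L³/(3EI) = 41.67/EI.
Compatibility at E: δ_0 − R_E·δ_{EE} = 0, so R_E = 3270/41.67 = 78.47 kN.

R_E = 78.47 kN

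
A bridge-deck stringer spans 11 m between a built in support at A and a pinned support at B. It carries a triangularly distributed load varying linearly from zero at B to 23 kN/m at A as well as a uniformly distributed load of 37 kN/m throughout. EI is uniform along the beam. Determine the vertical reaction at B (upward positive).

Release the roller at B. Primary structure: cantilever fixed at A.
Deflection at B on the released cantilever, summing each load's contribution:
  triangular load, peak 23 at the fixed end: w₀L⁴/(30EI) = 11225/EI
  UDL 37: wL⁴/(8EI) = 67715/EI
  δ_0 = 78939/EI
Flexibility coefficient — unit upward force at B: δ_{BB} = L³/(3EI) = 443.7/EI.
The prop prevents deflection at B: R_B = δ_0/δ_{BB} = 78939/443.7 = 177.9 kN.

R_B = 177.9 kN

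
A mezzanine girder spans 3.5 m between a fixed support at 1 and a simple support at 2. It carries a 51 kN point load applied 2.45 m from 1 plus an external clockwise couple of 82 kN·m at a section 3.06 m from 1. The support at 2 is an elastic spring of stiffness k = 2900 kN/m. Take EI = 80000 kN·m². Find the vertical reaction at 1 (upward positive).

Choose R_2 as the redundant. The primary structure is the cantilever fixed at 1.
Deflection at 2 on the released cantilever, summing each load's contribution:
  point load 51 at a = 2.45: Pa²(3L − a)/(6EI) = 410.7/EI
  clockwise couple 82 at a = 3.06: M₀a(2L − a)/(2EI) = 494.3/EI
  δ_0 = 905/EI
Tip deflection under a unit load at 2: L³/(3EI) = 14.29/EI.
With EI = 80000 kN·m²: δ_0 = 0.011313 m and δ_{22} = 0.000179 m/kN.
Compatibility — the spring shortens by R_2/k under the reaction it provides: δ_0 − R_2·δ_{22} = R_2/k. With 1/k = 0.000345 m/kN, R_2 = δ_0 / (δ_{22} + 1/k) = 0.011313 / (0.000179 + 0.000345) = 21.61 kN.
Vertical equilibrium: R_1 = ΣP − R_2 = 51 − 21.61 = 29.39 kN.

R_1 = 29.39 kN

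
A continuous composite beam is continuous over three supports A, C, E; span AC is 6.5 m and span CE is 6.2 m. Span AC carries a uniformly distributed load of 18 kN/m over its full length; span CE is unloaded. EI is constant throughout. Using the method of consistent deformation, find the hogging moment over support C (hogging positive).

Take M_C as the redundant. Released structure: two simple spans AC and CE with a hinge at C.
End slopes at the hinge C, treating each span as simply supported:
  span AC: UDL 18: wL³/(24EI) = 206/EI
  relative rotation θ_0 = (206 + 0)/EI = 206/EI
A unit hogging moment at C produces rotation L₁/(3EI) + L₂/(3EI) = 4.233/EI.
Compatibility: M_C·(L₁+L₂)/(3EI) = θ_0, giving M_C = 48.65 kN·m (hogging).

M_C = 48.65 kN·m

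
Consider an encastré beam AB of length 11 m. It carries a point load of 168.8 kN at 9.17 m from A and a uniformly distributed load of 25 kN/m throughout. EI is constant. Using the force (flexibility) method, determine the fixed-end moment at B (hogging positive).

M_B = 466.8 kN·m

Release both end moments; the primary structure is a simply-supported span AB with redundants M_A and M_B.
Simple-span end rotations at A and B under the given loads:
  at A: point load 168.8 at a = 9.17: Pab(L + b)/(6LEI) = 550.6/EI
  at B: point load 168.8 at a = 9.17: Pab(L + a)/(6LEI) = 865.7/EI
  at A: UDL 25: wL³/(24EI) = 1386/EI
  at B: UDL 25: wL³/(24EI) = 1386/EI
  θ_A0 = 1937/EI,  θ_B0 = 2252/EI
Flexibility coefficients: a unit moment at one end gives L/(3EI) there and L/(6EI) at the far end, so f₁₁ = f₂₂ = 3.667/EI and f₁₂ = f₂₁ = 1.833/EI.
Compatibility — zero rotation at each built-in end:
  3.667 M_A + 1.833 M_B = 1937
  1.833 M_A + 3.667 M_B = 2252
Solving the pair gives M_A = 294.9 kN·m and M_B = 466.8 kN·m (hogging).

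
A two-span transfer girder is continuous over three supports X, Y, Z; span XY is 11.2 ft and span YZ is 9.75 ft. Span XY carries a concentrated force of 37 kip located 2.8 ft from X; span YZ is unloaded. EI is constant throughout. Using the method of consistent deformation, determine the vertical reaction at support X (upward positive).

R_X = 25.43 kip

Release continuity at Y by inserting a hinge; the redundant is the internal moment M_Y. The primary structure is two simply-supported spans XY and YZ.
Rotations at Y on the released spans (each span's end-slope, ×1/EI):
  span XY: point load 37 at a = 2.8: Pab(L + a)/(6LEI) = 181.3/EI
  relative rotation θ_0 = (181.3 + 0)/EI = 181.3/EI
A unit hogging moment at Y produces rotation L₁/(3EI) + L₂/(3EI) = 6.983/EI.
Compatibility: M_Y·(L₁+L₂)/(3EI) = θ_0, giving M_Y = 25.96 kip·ft (hogging).
Span XY, ΣM about X with M_Y applied at Y: R_Y^{XY}·11.2 = 103.6 + 25.96, so R_Y^{XY} = 11.57 kip and R_X = 37 − 11.57 = 25.43 kip.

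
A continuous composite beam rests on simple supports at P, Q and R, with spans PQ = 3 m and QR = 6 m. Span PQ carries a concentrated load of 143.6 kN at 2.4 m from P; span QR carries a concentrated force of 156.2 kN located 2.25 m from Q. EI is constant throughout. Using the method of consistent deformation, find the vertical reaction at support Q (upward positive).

Release continuity at Q by inserting a hinge; the redundant is the internal moment M_Q. The primary structure is two simply-supported spans PQ and QR.
Rotations at Q on the released spans (each span's end-slope, ×1/EI):
  span PQ: point load 143.6 at a = 2.4: Pab(L + a)/(6LEI) = 62.04/EI
  span QR: point load 156.2 at a = 2.25: Pab(L + b)/(6LEI) = 356.9/EI
  relative rotation θ_0 = (62.04 + 356.9)/EI = 419/EI
A unit hogging moment at Q produces rotation L₁/(3EI) + L₂/(3EI) = 3/EI.
Compatibility: M_Q·(L₁+L₂)/(3EI) = θ_0, giving M_Q = 139.7 kN·m (hogging).
Span PQ, ΣM about P with M_Q applied at Q: R_Q^{PQ}·3 = 344.6 + 139.7, so R_Q^{PQ} = 161.4 kN and R_P = 143.6 − 161.4 = -17.83 kN.
Span QR, ΣM about R: R_Q^{QR}·6 = 585.8 + 139.7, so R_Q^{QR} = 120.9 kN and R_R = 156.2 − 120.9 = 35.3 kN.
R_Q = 161.4 + 120.9 = 282.3 kN.

R_Q = 282.3 kN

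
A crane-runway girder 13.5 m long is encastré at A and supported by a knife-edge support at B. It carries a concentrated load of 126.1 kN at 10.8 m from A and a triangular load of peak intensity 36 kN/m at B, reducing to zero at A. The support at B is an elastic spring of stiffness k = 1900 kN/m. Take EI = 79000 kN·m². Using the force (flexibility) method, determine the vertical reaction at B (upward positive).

R_B = 211.7 kN

Choose R_B as the redundant. The primary structure is the cantilever fixed at A.
Free-end deflection of the primary structure under the applied loading (downward +):
  point load 126.1 at a = 10.8: Pa²(3L − a)/(6EI) = 72806/EI
  triangular load, peak 36 at the free end: 11w₀L⁴/(120EI) = 109610/EI
  δ_0 = 182416/EI
Tip deflection under a unit load at B: L³/(3EI) = 820.1/EI.
With EI = 79000 kN·m²: δ_0 = 2.3091 m and δ_{BB} = 0.010381 m/kN.
Compatibility — the spring shortens by R_B/k under the reaction it provides: δ_0 − R_B·δ_{BB} = R_B/k. With 1/k = 0.000526 m/kN, R_B = δ_0 / (δ_{BB} + 1/k) = 2.3091 / (0.010381 + 0.000526) = 211.7 kN.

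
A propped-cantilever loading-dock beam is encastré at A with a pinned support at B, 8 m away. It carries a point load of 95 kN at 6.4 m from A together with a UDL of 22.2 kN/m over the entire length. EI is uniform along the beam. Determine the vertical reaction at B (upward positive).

Remove the prop at B; the released (primary) structure is a cantilever built in at A.
Deflection at B on the released cantilever, summing each load's contribution:
  point load 95 at a = 6.4: Pa²(3L − a)/(6EI) = 11414/EI
  UDL 22.2: wL⁴/(8EI) = 11366/EI
  δ_0 = 22781/EI
Tip deflection under a unit load at B: L³/(3EI) = 170.7/EI.
The prop prevents deflection at B: R_B = δ_0/δ_{BB} = 22781/170.7 = 133.5 kN.

R_B = 133.5 kN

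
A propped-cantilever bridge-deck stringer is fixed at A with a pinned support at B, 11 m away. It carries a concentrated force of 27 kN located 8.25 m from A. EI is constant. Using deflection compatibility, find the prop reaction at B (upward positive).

Choose R_B as the redundant. The primary structure is the cantilever fixed at A.
Primary-structure tip deflection at B by superposition:
  point load 27 at a = 8.25: Pa²(3L − a)/(6EI) = 7580/EI
Flexibility coefficient — unit upward force at B: δ_{BB} = L³/(3EI) = 443.7/EI.
Compatibility at B: δ_0 − R_B·δ_{BB} = 0, so R_B = 7580/443.7 = 17.09 kN.

R_B = 17.09 kN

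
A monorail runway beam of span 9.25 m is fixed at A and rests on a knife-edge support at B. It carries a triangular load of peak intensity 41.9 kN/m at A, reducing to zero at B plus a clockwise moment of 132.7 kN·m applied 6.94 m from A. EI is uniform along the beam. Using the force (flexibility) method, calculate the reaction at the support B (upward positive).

R_B = 58.93 kN

Choose R_B as the redundant. The primary structure is the cantilever fixed at A.
Free-end deflection of the primary structure under the applied loading (downward +):
  triangular load, peak 41.9 at the fixed end: w₀L⁴/(30EI) = 10225/EI
  clockwise couple 132.7 at a = 6.94: M₀a(2L − a)/(2EI) = 5323/EI
  δ_0 = 15548/EI
Tip deflection under a unit load at B: L³/(3EI) = 263.8/EI.
The prop prevents deflection at B: R_B = δ_0/δ_{BB} = 15548/263.8 = 58.93 kN.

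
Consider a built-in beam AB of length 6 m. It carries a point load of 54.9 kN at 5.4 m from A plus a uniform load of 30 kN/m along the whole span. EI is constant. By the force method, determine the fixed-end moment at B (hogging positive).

Take the two fixed-end moments M_A, M_B as redundants; the released structure is the simple span AB.
On the primary (simply-supported) span, the end slopes from the loading are:
  at A: point load 54.9 at a = 5.4: Pab(L + b)/(6LEI) = 32.61/EI
  at B: point load 54.9 at a = 5.4: Pab(L + a)/(6LEI) = 56.33/EI
  at A: UDL 30: wL³/(24EI) = 270/EI
  at B: UDL 30: wL³/(24EI) = 270/EI
  θ_A0 = 302.6/EI,  θ_B0 = 326.3/EI
Flexibility coefficients: a unit moment at one end gives L/(3EI) there and L/(6EI) at the far end, so f₁₁ = f₂₂ = 2/EI and f₁₂ = f₂₁ = 1/EI.
Compatibility — zero rotation at each built-in end:
  2 M_A + 1 M_B = 302.6
  1 M_A + 2 M_B = 326.3
Solving the pair gives M_A = 92.96 kN·m and M_B = 116.7 kN·m (hogging).

M_B = 116.7 kN·m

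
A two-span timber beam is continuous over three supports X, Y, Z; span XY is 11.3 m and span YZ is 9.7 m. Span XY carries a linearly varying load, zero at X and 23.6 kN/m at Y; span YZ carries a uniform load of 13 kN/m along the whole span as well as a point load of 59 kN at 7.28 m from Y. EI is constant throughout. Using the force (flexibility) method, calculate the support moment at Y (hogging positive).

Release continuity at Y by inserting a hinge; the redundant is the internal moment M_Y. The primary structure is two simply-supported spans XY and YZ.
End slopes at the hinge Y, treating each span as simply supported:
  span XY: triangular load, peak 23.6: w₀L³/(45EI) = 756.7/EI
  span YZ: UDL 13: wL³/(24EI) = 494.4/EI
  span YZ: point load 59 at a = 7.28: Pab(L + b)/(6LEI) = 216.5/EI
  relative rotation θ_0 = (756.7 + 710.8)/EI = 1468/EI
A unit hogging moment at Y produces rotation L₁/(3EI) + L₂/(3EI) = 7/EI.
Slope continuity at Y: θ_0 = M_Y·7/EI, so M_Y = 1468/7 = 209.6 kN·m (hogging).

M_Y = 209.6 kN·m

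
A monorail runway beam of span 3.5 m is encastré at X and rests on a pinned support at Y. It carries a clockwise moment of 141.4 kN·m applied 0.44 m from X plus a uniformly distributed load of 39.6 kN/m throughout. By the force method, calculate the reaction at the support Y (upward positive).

R_Y = 66.25 kN

Remove the prop at Y; the released (primary) structure is a cantilever built in at X.
Downward deflection at the released point Y due to the loads:
  clockwise couple 141.4 at a = 0.44: M₀a(2L − a)/(2EI) = 204.1/EI
  UDL 39.6: wL⁴/(8EI) = 742.8/EI
  δ_0 = 946.9/EI
Flexibility coefficient — unit upward force at Y: δ_{YY} = L³/(3EI) = 14.29/EI.
Compatibility at Y: δ_0 − R_Y·δ_{YY} = 0, so R_Y = 946.9/14.29 = 66.25 kN.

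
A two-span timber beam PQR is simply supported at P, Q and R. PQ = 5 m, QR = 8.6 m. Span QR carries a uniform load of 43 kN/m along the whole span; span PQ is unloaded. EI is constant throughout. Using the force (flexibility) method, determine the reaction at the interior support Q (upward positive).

Insert a hinge at Q; M_Q is the redundant, and each span becomes simply supported.
Rotations at Q on the released spans (each span's end-slope, ×1/EI):
  span QR: UDL 43: wL³/(24EI) = 1140/EI
  relative rotation θ_0 = (0 + 1140)/EI = 1140/EI
A unit hogging moment at Q produces rotation L₁/(3EI) + L₂/(3EI) = 4.533/EI.
Slope continuity at Q: θ_0 = M_Q·4.533/EI, so M_Q = 1140/4.533 = 251.4 kN·m (hogging).
Span PQ, ΣM about P with M_Q applied at Q: R_Q^{PQ}·5 = 0 + 251.4, so R_Q^{PQ} = 50.28 kN and R_P = 0 − 50.28 = -50.28 kN.
Span QR, ΣM about R: R_Q^{QR}·8.6 = 1590 + 251.4, so R_Q^{QR} = 214.1 kN and R_R = 369.8 − 214.1 = 155.7 kN.
R_Q = 50.28 + 214.1 = 264.4 kN.

R_Q = 264.4 kN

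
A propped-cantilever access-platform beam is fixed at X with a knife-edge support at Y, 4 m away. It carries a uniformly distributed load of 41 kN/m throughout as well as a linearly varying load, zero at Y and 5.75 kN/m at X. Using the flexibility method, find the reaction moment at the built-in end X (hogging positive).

Take the reaction at Y as the redundant and release it; the primary structure is a cantilever fixed at X.
Downward deflection at the released point Y due to the loads:
  UDL 41: wL⁴/(8EI) = 1312/EI
  triangular load, peak 5.75 at the fixed end: w₀L⁴/(30EI) = 49.07/EI
  δ_0 = 1361/EI
Tip deflection under a unit load at Y: L³/(3EI) = 21.33/EI.
Compatibility at Y: δ_0 − R_Y·δ_{YY} = 0, so R_Y = 1361/21.33 = 63.8 kN.
Moment equilibrium about X: M_X = Σ(load moments about X) − R_Y·L = 343.3 − 63.8×4 = 88.13 kN·m.

M_X = 88.13 kN·m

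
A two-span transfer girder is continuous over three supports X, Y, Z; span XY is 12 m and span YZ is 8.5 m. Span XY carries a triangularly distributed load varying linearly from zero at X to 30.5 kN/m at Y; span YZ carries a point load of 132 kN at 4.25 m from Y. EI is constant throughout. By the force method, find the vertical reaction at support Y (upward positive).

R_Y = 240 kN

Insert a hinge at Y; M_Y is the redundant, and each span becomes simply supported.
End slopes at the hinge Y, treating each span as simply supported:
  span XY: triangular load, peak 30.5: w₀L³/(45EI) = 1171/EI
  span YZ: point load 132 at a = 4.25: Pab(L + b)/(6LEI) = 596.1/EI
  relative rotation θ_0 = (1171 + 596.1)/EI = 1767/EI
A unit hogging moment at Y produces rotation L₁/(3EI) + L₂/(3EI) = 6.833/EI.
Compatibility: M_Y·(L₁+L₂)/(3EI) = θ_0, giving M_Y = 258.6 kN·m (hogging).
Span XY, ΣM about X with M_Y applied at Y: R_Y^{XY}·12 = 1464 + 258.6, so R_Y^{XY} = 143.6 kN and R_X = 183 − 143.6 = 39.45 kN.
Span YZ, ΣM about Z: R_Y^{YZ}·8.5 = 561 + 258.6, so R_Y^{YZ} = 96.43 kN and R_Z = 132 − 96.43 = 35.57 kN.
R_Y = 143.6 + 96.43 = 240 kN.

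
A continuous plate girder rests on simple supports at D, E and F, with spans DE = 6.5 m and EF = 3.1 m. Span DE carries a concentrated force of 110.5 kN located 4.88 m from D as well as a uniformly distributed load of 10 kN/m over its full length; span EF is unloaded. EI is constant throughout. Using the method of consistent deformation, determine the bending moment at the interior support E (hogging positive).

Insert a hinge at E; M_E is the redundant, and each span becomes simply supported.
Discontinuity in slope at E on the released structure — sum the simple-span end rotations:
  span DE: point load 110.5 at a = 4.88: Pab(L + a)/(6LEI) = 254.9/EI
  span DE: UDL 10: wL³/(24EI) = 114.4/EI
  relative rotation θ_0 = (369.3 + 0)/EI = 369.3/EI
A unit hogging moment at E produces rotation L₁/(3EI) + L₂/(3EI) = 3.2/EI.
Slope continuity at E: θ_0 = M_E·3.2/EI, so M_E = 369.3/3.2 = 115.4 kN·m (hogging).

M_E = 115.4 kN·m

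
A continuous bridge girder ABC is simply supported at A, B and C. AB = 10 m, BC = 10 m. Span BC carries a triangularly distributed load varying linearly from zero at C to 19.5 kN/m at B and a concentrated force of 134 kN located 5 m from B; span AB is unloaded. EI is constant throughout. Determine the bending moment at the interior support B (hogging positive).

Take M_B as the redundant. Released structure: two simple spans AB and BC with a hinge at B.
Discontinuity in slope at B on the released structure — sum the simple-span end rotations:
  span BC: triangular load, peak 19.5: w₀L³/(45EI) = 433.3/EI
  span BC: point load 134 at a = 5: Pab(L + b)/(6LEI) = 837.5/EI
  relative rotation θ_0 = (0 + 1271)/EI = 1271/EI
A unit hogging moment at B produces rotation L₁/(3EI) + L₂/(3EI) = 6.667/EI.
Compatibility: M_B·(L₁+L₂)/(3EI) = θ_0, giving M_B = 190.6 kN·m (hogging).

M_B = 190.6 kN·m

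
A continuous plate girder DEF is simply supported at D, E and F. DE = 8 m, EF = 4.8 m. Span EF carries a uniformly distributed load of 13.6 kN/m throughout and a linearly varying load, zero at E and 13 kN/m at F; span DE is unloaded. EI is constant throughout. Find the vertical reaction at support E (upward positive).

R_E = 50.12 kN

Take M_E as the redundant. Released structure: two simple spans DE and EF with a hinge at E.
End slopes at the hinge E, treating each span as simply supported:
  span EF: UDL 13.6: wL³/(24EI) = 62.67/EI
  span EF: triangular load, peak 13: 7w₀L³/(360EI) = 27.96/EI
  relative rotation θ_0 = (0 + 90.62)/EI = 90.62/EI
A unit hogging moment at E produces rotation L₁/(3EI) + L₂/(3EI) = 4.267/EI.
Slope continuity at E: θ_0 = M_E·4.267/EI, so M_E = 90.62/4.267 = 21.24 kN·m (hogging).
Span DE, ΣM about D with M_E applied at E: R_E^{DE}·8 = 0 + 21.24, so R_E^{DE} = 2.655 kN and R_D = 0 − 2.655 = -2.655 kN.
Span EF, ΣM about F: R_E^{EF}·4.8 = 206.6 + 21.24, so R_E^{EF} = 47.47 kN and R_F = 96.48 − 47.47 = 49.02 kN.
R_E = 2.655 + 47.47 = 50.12 kN.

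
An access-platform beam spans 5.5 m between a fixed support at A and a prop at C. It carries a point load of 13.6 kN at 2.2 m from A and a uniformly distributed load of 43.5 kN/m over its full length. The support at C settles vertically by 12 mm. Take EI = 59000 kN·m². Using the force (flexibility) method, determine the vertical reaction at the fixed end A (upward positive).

R_A = 173.1 kN

Release the roller at C. Primary structure: cantilever fixed at A.
Downward deflection at the released point C due to the loads:
  point load 13.6 at a = 2.2: Pa²(3L − a)/(6EI) = 156.9/EI
  UDL 43.5: wL⁴/(8EI) = 4976/EI
  δ_0 = 5133/EI
Flexibility coefficient — unit upward force at C: δ_{CC} = L³/(3EI) = 55.46/EI.
With EI = 59000 kN·m²: δ_0 = 0.086992 m and δ_{CC} = 0.00094 m/kN.
Compatibility — the beam at C must follow the support down by 0.012 m: δ_0 − R_C·δ_{CC} = 0.012, so R_C = (0.086992 − 0.012)/0.00094 = 79.78 kN.
Vertical equilibrium: R_A = ΣP − R_C = 252.8 − 79.78 = 173.1 kN.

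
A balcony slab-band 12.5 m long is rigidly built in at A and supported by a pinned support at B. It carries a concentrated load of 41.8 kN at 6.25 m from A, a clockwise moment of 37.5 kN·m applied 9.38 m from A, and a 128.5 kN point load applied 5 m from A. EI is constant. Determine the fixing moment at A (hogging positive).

M_A = 391.1 kN·m

Take the reaction at B as the redundant and release it; the primary structure is a cantilever fixed at A.
Free-end deflection of the primary structure under the applied loading (downward +):
  point load 41.8 at a = 6.25: Pa²(3L − a)/(6EI) = 8504/EI
  clockwise couple 37.5 at a = 9.38: M₀a(2L − a)/(2EI) = 2747/EI
  point load 128.5 at a = 5: Pa²(3L − a)/(6EI) = 17401/EI
  δ_0 = 28652/EI
Flexibility coefficient — unit upward force at B: δ_{BB} = L³/(3EI) = 651/EI.
Compatibility at B: δ_0 − R_B·δ_{BB} = 0, so R_B = 28652/651 = 44.01 kN.
Moment equilibrium about A: M_A = Σ(load moments about A) − R_B·L = 941.2 − 44.01×12.5 = 391.1 kN·m.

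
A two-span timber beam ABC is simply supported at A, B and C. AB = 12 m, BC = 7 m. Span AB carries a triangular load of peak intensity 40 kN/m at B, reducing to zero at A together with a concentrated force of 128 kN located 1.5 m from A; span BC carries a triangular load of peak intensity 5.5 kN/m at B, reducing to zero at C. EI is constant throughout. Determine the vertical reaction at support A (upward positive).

Release continuity at B by inserting a hinge; the redundant is the internal moment M_B. The primary structure is two simply-supported spans AB and BC.
Rotations at B on the released spans (each span's end-slope, ×1/EI):
  span AB: triangular load, peak 40: w₀L³/(45EI) = 1536/EI
  span AB: point load 128 at a = 1.5: Pab(L + a)/(6LEI) = 378/EI
  span BC: triangular load, peak 5.5: w₀L³/(45EI) = 41.92/EI
  relative rotation θ_0 = (1914 + 41.92)/EI = 1956/EI
A unit hogging moment at B produces rotation L₁/(3EI) + L₂/(3EI) = 6.333/EI.
Compatibility: M_B·(L₁+L₂)/(3EI) = θ_0, giving M_B = 308.8 kN·m (hogging).
Span AB, ΣM about A with M_B applied at B: R_B^{AB}·12 = 2112 + 308.8, so R_B^{AB} = 201.7 kN and R_A = 368 − 201.7 = 166.3 kN.

R_A = 166.3 kN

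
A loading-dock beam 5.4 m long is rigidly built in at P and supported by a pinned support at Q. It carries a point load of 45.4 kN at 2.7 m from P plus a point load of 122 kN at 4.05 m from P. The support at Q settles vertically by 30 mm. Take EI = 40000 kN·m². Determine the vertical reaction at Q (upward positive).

Choose R_Q as the redundant. The primary structure is the cantilever fixed at P.
Free-end deflection of the primary structure under the applied loading (downward +):
  point load 45.4 at a = 2.7: Pa²(3L − a)/(6EI) = 744.7/EI
  point load 122 at a = 4.05: Pa²(3L − a)/(6EI) = 4052/EI
  δ_0 = 4797/EI
Tip deflection under a unit load at Q: L³/(3EI) = 52.49/EI.
With EI = 40000 kN·m²: δ_0 = 0.11992 m and δ_{QQ} = 0.001312 m/kN.
Compatibility — the beam at Q must follow the support down by 0.03 m: δ_0 − R_Q·δ_{QQ} = 0.03, so R_Q = (0.11992 − 0.03)/0.001312 = 68.53 kN.

R_Q = 68.53 kN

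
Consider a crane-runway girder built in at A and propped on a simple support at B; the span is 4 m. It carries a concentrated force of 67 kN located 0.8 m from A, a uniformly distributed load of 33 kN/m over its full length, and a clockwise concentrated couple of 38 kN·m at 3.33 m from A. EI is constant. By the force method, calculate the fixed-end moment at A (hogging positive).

Remove the prop at B; the released (primary) structure is a cantilever built in at A.
Deflection at B on the released cantilever, summing each load's contribution:
  point load 67 at a = 0.8: Pa²(3L − a)/(6EI) = 80.04/EI
  UDL 33: wL⁴/(8EI) = 1056/EI
  clockwise couple 38 at a = 3.33: M₀a(2L − a)/(2EI) = 295.5/EI
  δ_0 = 1432/EI
Flexibility coefficient — unit upward force at B: δ_{BB} = L³/(3EI) = 21.33/EI.
Compatibility at B: δ_0 − R_B·δ_{BB} = 0, so R_B = 1432/21.33 = 67.1 kN.
Moment equilibrium about A: M_A = Σ(load moments about A) − R_B·L = 355.6 − 67.1×4 = 87.19 kN·m.

M_A = 87.19 kN·m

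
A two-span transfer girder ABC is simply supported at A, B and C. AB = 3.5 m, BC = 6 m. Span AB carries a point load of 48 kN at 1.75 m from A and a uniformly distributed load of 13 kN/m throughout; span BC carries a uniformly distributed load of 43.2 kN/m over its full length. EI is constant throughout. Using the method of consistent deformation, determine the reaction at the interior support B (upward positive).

Take M_B as the redundant. Released structure: two simple spans AB and BC with a hinge at B.
Discontinuity in slope at B on the released structure — sum the simple-span end rotations:
  span AB: point load 48 at a = 1.75: Pab(L + a)/(6LEI) = 36.75/EI
  span AB: UDL 13: wL³/(24EI) = 23.22/EI
  span BC: UDL 43.2: wL³/(24EI) = 388.8/EI
  relative rotation θ_0 = (59.97 + 388.8)/EI = 448.8/EI
A unit hogging moment at B produces rotation L₁/(3EI) + L₂/(3EI) = 3.167/EI.
Compatibility: M_B·(L₁+L₂)/(3EI) = θ_0, giving M_B = 141.7 kN·m (hogging).
Span AB, ΣM about A with M_B applied at B: R_B^{AB}·3.5 = 163.6 + 141.7, so R_B^{AB} = 87.24 kN and R_A = 93.5 − 87.24 = 6.259 kN.
Span BC, ΣM about C: R_B^{BC}·6 = 777.6 + 141.7, so R_B^{BC} = 153.2 kN and R_C = 259.2 − 153.2 = 106 kN.
R_B = 87.24 + 153.2 = 240.5 kN.

R_B = 240.5 kN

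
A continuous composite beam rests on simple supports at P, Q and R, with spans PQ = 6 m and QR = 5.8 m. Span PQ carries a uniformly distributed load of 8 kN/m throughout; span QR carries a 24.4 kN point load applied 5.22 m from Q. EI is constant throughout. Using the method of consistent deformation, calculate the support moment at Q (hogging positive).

M_Q = 21.75 kN·m

Insert a hinge at Q; M_Q is the redundant, and each span becomes simply supported.
Rotations at Q on the released spans (each span's end-slope, ×1/EI):
  span PQ: UDL 8: wL³/(24EI) = 72/EI
  span QR: point load 24.4 at a = 5.22: Pab(L + b)/(6LEI) = 13.54/EI
  relative rotation θ_0 = (72 + 13.54)/EI = 85.54/EI
A unit hogging moment at Q produces rotation L₁/(3EI) + L₂/(3EI) = 3.933/EI.
Compatibility: M_Q·(L₁+L₂)/(3EI) = θ_0, giving M_Q = 21.75 kN·m (hogging).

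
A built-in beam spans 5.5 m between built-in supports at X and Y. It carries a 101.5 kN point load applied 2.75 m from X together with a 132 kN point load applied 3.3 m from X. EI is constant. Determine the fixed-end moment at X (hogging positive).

M_X = 139.5 kN·m

Take the two fixed-end moments M_X, M_Y as redundants; the released structure is the simple span XY.
Simple-span end rotations at X and Y under the given loads:
  at X: point load 101.5 at a = 2.75: Pab(L + b)/(6LEI) = 191.9/EI
  at Y: point load 101.5 at a = 2.75: Pab(L + a)/(6LEI) = 191.9/EI
  at X: point load 132 at a = 3.3: Pab(L + b)/(6LEI) = 223.6/EI
  at Y: point load 132 at a = 3.3: Pab(L + a)/(6LEI) = 255.6/EI
  θ_X0 = 415.5/EI,  θ_Y0 = 447.5/EI
Flexibility coefficients: a unit moment at one end gives L/(3EI) there and L/(6EI) at the far end, so f₁₁ = f₂₂ = 1.833/EI and f₁₂ = f₂₁ = 0.9167/EI.
Compatibility — zero rotation at each built-in end:
  1.833 M_X + 0.9167 M_Y = 415.5
  0.9167 M_X + 1.833 M_Y = 447.5
Solving the pair gives M_X = 139.5 kN·m and M_Y = 174.3 kN·m (hogging).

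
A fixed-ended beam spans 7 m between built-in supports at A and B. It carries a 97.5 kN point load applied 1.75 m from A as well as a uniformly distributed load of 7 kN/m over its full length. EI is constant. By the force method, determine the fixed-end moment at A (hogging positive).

Take the two fixed-end moments M_A, M_B as redundants; the released structure is the simple span AB.
On the primary (simply-supported) span, the end slopes from the loading are:
  at A: point load 97.5 at a = 1.75: Pab(L + b)/(6LEI) = 261.3/EI
  at B: point load 97.5 at a = 1.75: Pab(L + a)/(6LEI) = 186.6/EI
  at A: UDL 7: wL³/(24EI) = 100/EI
  at B: UDL 7: wL³/(24EI) = 100/EI
  θ_A0 = 361.3/EI,  θ_B0 = 286.7/EI
Flexibility coefficients: a unit moment at one end gives L/(3EI) there and L/(6EI) at the far end, so f₁₁ = f₂₂ = 2.333/EI and f₁₂ = f₂₁ = 1.167/EI.
Compatibility — zero rotation at each built-in end:
  2.333 M_A + 1.167 M_B = 361.3
  1.167 M_A + 2.333 M_B = 286.7
Solving the pair gives M_A = 124.6 kN·m and M_B = 60.58 kN·m (hogging).

M_A = 124.6 kN·m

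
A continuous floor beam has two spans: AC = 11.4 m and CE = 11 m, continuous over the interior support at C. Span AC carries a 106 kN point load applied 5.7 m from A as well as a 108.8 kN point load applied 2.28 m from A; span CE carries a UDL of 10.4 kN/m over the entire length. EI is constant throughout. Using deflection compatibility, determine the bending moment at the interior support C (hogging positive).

M_C = 253.2 kN·m

Insert a hinge at C; M_C is the redundant, and each span becomes simply supported.
End slopes at the hinge C, treating each span as simply supported:
  span AC: point load 106 at a = 5.7: Pab(L + a)/(6LEI) = 861/EI
  span AC: point load 108.8 at a = 2.28: Pab(L + a)/(6LEI) = 452.5/EI
  span CE: UDL 10.4: wL³/(24EI) = 576.8/EI
  relative rotation θ_0 = (1313 + 576.8)/EI = 1890/EI
A unit hogging moment at C produces rotation L₁/(3EI) + L₂/(3EI) = 7.467/EI.
Compatibility: M_C·(L₁+L₂)/(3EI) = θ_0, giving M_C = 253.2 kN·m (hogging).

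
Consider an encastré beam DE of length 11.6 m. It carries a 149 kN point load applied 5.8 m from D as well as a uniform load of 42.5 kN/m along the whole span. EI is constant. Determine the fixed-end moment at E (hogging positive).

M_E = 692.6 kN·m

Take the two fixed-end moments M_D, M_E as redundants; the released structure is the simple span DE.
On the primary (simply-supported) span, the end slopes from the loading are:
  at D: point load 149 at a = 5.8: Pab(L + b)/(6LEI) = 1253/EI
  at E: point load 149 at a = 5.8: Pab(L + a)/(6LEI) = 1253/EI
  at D: UDL 42.5: wL³/(24EI) = 2764/EI
  at E: UDL 42.5: wL³/(24EI) = 2764/EI
  θ_D0 = 4017/EI,  θ_E0 = 4017/EI
Flexibility coefficients: a unit moment at one end gives L/(3EI) there and L/(6EI) at the far end, so f₁₁ = f₂₂ = 3.867/EI and f₁₂ = f₂₁ = 1.933/EI.
Compatibility — zero rotation at each built-in end:
  3.867 M_D + 1.933 M_E = 4017
  1.933 M_D + 3.867 M_E = 4017
Solving the pair gives M_D = 692.6 kN·m and M_E = 692.6 kN·m (hogging).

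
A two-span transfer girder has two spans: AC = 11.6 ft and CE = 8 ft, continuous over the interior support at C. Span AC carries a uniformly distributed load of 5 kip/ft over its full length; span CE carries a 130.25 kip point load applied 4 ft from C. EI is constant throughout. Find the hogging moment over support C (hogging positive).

M_C = 129.5 kip·ft

Insert a hinge at C; M_C is the redundant, and each span becomes simply supported.
End slopes at the hinge C, treating each span as simply supported:
  span AC: UDL 5: wL³/(24EI) = 325.2/EI
  span CE: point load 130.25 at a = 4: Pab(L + b)/(6LEI) = 521/EI
  relative rotation θ_0 = (325.2 + 521)/EI = 846.2/EI
A unit hogging moment at C produces rotation L₁/(3EI) + L₂/(3EI) = 6.533/EI.
Compatibility: M_C·(L₁+L₂)/(3EI) = θ_0, giving M_C = 129.5 kip·ft (hogging).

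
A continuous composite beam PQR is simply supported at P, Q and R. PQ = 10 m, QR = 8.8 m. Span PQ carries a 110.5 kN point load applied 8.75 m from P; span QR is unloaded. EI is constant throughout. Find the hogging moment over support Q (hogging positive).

Take M_Q as the redundant. Released structure: two simple spans PQ and QR with a hinge at Q.
Discontinuity in slope at Q on the released structure — sum the simple-span end rotations:
  span PQ: point load 110.5 at a = 8.75: Pab(L + a)/(6LEI) = 377.7/EI
  relative rotation θ_0 = (377.7 + 0)/EI = 377.7/EI
A unit hogging moment at Q produces rotation L₁/(3EI) + L₂/(3EI) = 6.267/EI.
Slope continuity at Q: θ_0 = M_Q·6.267/EI, so M_Q = 377.7/6.267 = 60.27 kN·m (hogging).

M_Q = 60.27 kN·m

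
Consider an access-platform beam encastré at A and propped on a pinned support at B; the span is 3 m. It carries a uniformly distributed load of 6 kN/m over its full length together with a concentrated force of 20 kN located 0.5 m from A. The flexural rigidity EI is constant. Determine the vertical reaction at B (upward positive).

R_B = 7.537 kN

Choose R_B as the redundant. The primary structure is the cantilever fixed at A.
Downward deflection at the released point B due to the loads:
  UDL 6: wL⁴/(8EI) = 60.75/EI
  point load 20 at a = 0.5: Pa²(3L − a)/(6EI) = 7.083/EI
  δ_0 = 67.83/EI
Flexibility coefficient — unit upward force at B: δ_{BB} = L³/(3EI) = 9/EI.
The prop prevents deflection at B: R_B = δ_0/δ_{BB} = 67.83/9 = 7.537 kN.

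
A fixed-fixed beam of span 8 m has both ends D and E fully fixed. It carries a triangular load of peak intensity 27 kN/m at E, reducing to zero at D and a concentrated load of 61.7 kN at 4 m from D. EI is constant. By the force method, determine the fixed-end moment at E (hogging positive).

M_E = 148.1 kN·m

Take the two fixed-end moments M_D, M_E as redundants; the released structure is the simple span DE.
Simple-span end rotations at D and E under the given loads:
  at D: triangular load, peak 27: 7w₀L³/(360EI) = 268.8/EI
  at E: triangular load, peak 27: w₀L³/(45EI) = 307.2/EI
  at D: point load 61.7 at a = 4: Pab(L + b)/(6LEI) = 246.8/EI
  at E: point load 61.7 at a = 4: Pab(L + a)/(6LEI) = 246.8/EI
  θ_D0 = 515.6/EI,  θ_E0 = 554/EI
Flexibility coefficients: a unit moment at one end gives L/(3EI) there and L/(6EI) at the far end, so f₁₁ = f₂₂ = 2.667/EI and f₁₂ = f₂₁ = 1.333/EI.
Compatibility — zero rotation at each built-in end:
  2.667 M_D + 1.333 M_E = 515.6
  1.333 M_D + 2.667 M_E = 554
Solving the pair gives M_D = 119.3 kN·m and M_E = 148.1 kN·m (hogging).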